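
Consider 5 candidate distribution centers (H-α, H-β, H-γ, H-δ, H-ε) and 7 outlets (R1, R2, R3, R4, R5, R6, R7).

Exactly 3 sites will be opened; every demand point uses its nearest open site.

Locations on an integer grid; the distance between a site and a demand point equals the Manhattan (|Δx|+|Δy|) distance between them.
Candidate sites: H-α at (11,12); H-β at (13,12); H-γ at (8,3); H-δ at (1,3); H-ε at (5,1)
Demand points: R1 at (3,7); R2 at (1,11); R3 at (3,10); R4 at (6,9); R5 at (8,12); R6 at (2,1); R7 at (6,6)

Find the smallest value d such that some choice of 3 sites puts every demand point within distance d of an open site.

Open {H-α, H-β, H-δ}.
  Farthest demand point is R3 at distance 9 (to H-δ); all others are ≤ 9.
With {H-α, H-γ, H-δ} the worst case is 9.
With {H-α, H-δ, H-ε} the worst case is 9.
No size-3 selection achieves below 9.

9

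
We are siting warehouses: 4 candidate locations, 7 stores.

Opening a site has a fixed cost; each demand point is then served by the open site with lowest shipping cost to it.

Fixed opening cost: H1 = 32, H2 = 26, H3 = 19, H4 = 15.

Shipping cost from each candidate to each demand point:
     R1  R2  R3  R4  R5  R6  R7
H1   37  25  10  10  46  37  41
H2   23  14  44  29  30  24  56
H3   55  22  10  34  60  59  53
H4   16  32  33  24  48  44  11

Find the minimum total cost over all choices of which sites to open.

188

Open {H1, H2, H4}: assign each demand point to its cheapest open site.
  R1→H4 16, R2→H2 14, R3→H1 10, R4→H1 10, R5→H2 30, R6→H2 24, R7→H4 11
  shipping cost 115, fixed 73 → total 188.
Compare {H2, H3, H4}: shipping cost 129 + fixed 60 = 189.
Compare {H2, H4}: shipping cost 152 + fixed 41 = 193.
Compare {H1, H4}: shipping cost 155 + fixed 47 = 202.
All other subsets cost ≥ 189. Minimum total cost: 188.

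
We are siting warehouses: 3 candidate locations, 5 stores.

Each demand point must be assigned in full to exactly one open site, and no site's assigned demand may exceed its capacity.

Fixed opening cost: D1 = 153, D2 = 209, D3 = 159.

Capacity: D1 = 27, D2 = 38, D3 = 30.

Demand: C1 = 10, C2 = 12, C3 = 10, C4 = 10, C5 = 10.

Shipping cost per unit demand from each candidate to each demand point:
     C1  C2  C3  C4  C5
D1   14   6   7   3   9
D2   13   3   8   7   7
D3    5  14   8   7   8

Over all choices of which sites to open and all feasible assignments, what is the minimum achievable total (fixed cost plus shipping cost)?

Open {D1, D3}; cheapest assignment that respects the capacities:
  D1 (cap 27, load 22): C2, C4 — cost 12×6 + 10×3 = 102
  D3 (cap 30, load 30): C1, C3, C5 — cost 10×5 + 10×8 + 10×8 = 210
  Shipping 312, fixed 312 → total 624.
  Any other capacity-feasible assignment to {D1, D3} ships for at least 312.
Compare {D2, D3}: its best feasible assignment gives total 674.
Compare {D1, D2}: its best feasible assignment gives total 698.
Every other set of open sites that can feasibly serve all demand totals ≥ 674 even under its best assignment. Minimum: 624.

624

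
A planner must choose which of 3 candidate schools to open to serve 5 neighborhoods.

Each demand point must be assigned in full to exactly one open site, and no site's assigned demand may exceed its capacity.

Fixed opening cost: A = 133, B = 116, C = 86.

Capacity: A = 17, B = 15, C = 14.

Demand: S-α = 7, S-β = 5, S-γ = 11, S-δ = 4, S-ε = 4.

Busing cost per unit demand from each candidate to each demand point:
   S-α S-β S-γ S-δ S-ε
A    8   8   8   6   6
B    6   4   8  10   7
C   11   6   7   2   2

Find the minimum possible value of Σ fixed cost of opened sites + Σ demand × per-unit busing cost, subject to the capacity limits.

485

Open {A, B}; cheapest assignment that respects the capacities:
  A (cap 17, load 16): S-α, S-β, S-δ — cost 7×8 + 5×8 + 4×6 = 120
  B (cap 15, load 15): S-γ, S-ε — cost 11×8 + 4×7 = 116
  Shipping 236, fixed 249 → total 485.
  Any other capacity-feasible assignment to {A, B} ships for at least 236.
Compare {A, B, C}: its best feasible assignment gives total 501.
Every other set of open sites that can feasibly serve all demand totals ≥ 501 even under its best assignment. Minimum: 485.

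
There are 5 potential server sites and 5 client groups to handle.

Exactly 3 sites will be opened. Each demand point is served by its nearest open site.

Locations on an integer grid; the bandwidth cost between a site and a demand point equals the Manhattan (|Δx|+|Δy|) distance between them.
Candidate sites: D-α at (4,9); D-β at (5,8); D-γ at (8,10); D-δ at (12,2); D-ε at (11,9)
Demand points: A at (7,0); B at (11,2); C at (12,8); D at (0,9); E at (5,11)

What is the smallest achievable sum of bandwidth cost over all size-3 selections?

17

Open {D-α, D-δ, D-ε}.
  A→D-δ 7, B→D-δ 1, C→D-ε 2, D→D-α 4, E→D-α 3  ⇒ total 17.
Compare {D-β, D-δ, D-ε}: total 19.
Compare {D-α, D-β, D-δ}: total 21.
No size-3 selection does better; minimum is 17.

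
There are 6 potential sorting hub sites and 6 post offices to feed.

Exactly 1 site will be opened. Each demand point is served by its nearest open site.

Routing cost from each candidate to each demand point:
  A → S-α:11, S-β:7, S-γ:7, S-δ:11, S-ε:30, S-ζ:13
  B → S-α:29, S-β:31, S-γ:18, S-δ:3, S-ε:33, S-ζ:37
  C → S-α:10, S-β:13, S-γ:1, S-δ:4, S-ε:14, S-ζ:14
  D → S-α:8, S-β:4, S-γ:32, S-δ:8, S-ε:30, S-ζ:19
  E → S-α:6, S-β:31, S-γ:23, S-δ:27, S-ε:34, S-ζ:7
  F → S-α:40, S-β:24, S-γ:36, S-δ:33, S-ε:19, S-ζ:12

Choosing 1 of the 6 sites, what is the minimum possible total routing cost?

56

Open {C}.
  S-α→C 10, S-β→C 13, S-γ→C 1, S-δ→C 4, S-ε→C 14, S-ζ→C 14  ⇒ total 56.
Compare {A}: total 79.
Compare {D}: total 101.
No size-1 selection does better; minimum is 56.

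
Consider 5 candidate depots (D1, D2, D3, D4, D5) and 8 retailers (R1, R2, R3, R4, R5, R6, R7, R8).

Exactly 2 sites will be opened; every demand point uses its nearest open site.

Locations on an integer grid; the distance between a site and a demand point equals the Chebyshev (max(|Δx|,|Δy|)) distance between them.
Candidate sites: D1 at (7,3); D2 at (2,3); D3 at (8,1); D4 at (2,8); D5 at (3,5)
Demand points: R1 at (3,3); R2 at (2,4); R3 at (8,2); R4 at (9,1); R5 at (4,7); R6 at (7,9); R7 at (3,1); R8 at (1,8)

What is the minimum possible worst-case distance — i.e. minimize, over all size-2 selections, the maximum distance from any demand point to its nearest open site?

Open {D1, D5}.
  Farthest demand point is R6 at distance 4 (to D5); all others are ≤ 4.
With {D3, D5} the worst case is 4.
With {D1, D4} the worst case is 5.
No size-2 selection achieves below 4.

4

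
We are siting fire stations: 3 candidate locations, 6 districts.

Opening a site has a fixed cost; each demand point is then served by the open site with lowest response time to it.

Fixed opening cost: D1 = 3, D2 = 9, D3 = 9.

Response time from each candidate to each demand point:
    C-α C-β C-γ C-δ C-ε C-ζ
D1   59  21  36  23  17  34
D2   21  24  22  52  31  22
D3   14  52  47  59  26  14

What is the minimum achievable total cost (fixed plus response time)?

Open {D1, D2, D3}: assign each demand point to its cheapest open site.
  C-α→D3 14, C-β→D1 21, C-γ→D2 22, C-δ→D1 23, C-ε→D1 17, C-ζ→D3 14
  response time 111, fixed 21 → total 132.
Compare {D1, D3}: response time 125 + fixed 12 = 137.
Compare {D1, D2}: response time 126 + fixed 12 = 138.
Compare {D2, D3}: response time 152 + fixed 18 = 170.
All other subsets cost ≥ 137. Minimum total cost: 132.

132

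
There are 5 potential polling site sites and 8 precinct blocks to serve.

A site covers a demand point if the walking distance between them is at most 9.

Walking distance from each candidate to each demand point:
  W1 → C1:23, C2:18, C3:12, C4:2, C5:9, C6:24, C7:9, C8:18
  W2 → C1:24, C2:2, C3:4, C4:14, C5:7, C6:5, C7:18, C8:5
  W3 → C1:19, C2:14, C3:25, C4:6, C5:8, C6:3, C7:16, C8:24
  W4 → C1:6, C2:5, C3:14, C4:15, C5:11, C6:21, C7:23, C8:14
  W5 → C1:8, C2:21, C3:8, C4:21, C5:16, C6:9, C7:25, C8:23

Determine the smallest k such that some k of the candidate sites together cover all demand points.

3

Coverage sets (demand points within 9 of each site):
  W1: {C4, C5, C7}
  W2: {C2, C3, C5, C6, C8}
  W3: {C4, C5, C6}
  W4: {C1, C2}
  W5: {C1, C3, C6}
No 2 sites suffice: every size-2 union leaves at least one demand point uncovered.
But {W1, W2, W4} covers everything, so the minimum is 3.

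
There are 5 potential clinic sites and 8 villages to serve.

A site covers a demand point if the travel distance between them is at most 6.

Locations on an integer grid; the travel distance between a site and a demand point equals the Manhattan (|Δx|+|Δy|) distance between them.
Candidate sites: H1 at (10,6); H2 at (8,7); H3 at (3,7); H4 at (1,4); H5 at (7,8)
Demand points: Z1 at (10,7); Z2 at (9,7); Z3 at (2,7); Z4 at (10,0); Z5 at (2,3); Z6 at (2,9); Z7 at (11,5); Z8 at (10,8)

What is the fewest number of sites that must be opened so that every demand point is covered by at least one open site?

2

Coverage sets (demand points within 6 of each site):
  H1: {Z1, Z2, Z4, Z7, Z8}
  H2: {Z1, Z2, Z3, Z7, Z8}
  H3: {Z2, Z3, Z5, Z6}
  H4: {Z3, Z5, Z6}
  H5: {Z1, Z2, Z3, Z6, Z8}
No single site covers all 8 demand points.
But {H1, H3} covers everything, so the minimum is 2.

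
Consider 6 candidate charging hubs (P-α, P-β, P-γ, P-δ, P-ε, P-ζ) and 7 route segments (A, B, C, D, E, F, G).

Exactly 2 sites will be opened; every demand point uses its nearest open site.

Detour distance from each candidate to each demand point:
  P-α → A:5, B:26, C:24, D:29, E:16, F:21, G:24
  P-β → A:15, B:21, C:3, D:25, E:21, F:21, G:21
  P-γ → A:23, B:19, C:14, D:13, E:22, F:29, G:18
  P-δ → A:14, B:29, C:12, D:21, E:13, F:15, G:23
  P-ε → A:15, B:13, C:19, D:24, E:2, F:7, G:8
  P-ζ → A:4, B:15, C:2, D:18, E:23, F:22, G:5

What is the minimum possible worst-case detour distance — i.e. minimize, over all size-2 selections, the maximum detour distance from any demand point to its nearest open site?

Open {P-γ, P-ε}.
  Farthest demand point is A at detour distance 15 (to P-ε); all others are ≤ 15.
With {P-δ, P-ζ} the worst case is 18.
With {P-ε, P-ζ} the worst case is 18.
No size-2 selection achieves below 15.

15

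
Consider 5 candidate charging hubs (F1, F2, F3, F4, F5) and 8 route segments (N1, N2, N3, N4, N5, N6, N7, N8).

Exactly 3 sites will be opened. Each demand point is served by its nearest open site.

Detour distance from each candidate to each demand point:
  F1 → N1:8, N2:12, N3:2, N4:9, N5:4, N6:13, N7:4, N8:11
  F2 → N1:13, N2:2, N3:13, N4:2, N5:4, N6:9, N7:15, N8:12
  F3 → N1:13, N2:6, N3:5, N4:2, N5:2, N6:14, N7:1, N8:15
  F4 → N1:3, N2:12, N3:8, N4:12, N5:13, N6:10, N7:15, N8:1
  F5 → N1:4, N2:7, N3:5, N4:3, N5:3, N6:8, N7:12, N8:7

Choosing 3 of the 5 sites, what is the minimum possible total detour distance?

Open {F2, F3, F4}.
  N1→F4 3, N2→F2 2, N3→F3 5, N4→F2 2, N5→F3 2, N6→F2 9, N7→F3 1, N8→F4 1  ⇒ total 25.
Compare {F1, F2, F4}: total 27.
Compare {F1, F3, F4}: total 27.
No size-3 selection does better; minimum is 25.

25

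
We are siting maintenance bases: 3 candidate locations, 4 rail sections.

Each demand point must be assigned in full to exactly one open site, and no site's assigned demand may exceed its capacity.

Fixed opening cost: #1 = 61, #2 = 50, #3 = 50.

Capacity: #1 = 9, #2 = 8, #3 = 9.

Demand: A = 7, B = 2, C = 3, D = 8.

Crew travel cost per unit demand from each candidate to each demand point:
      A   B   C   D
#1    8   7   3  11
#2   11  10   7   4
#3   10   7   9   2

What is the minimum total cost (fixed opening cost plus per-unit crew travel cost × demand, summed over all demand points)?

268

Open {#1, #2, #3}; cheapest assignment that respects the capacities:
  #1 (cap 9, load 9): A, B — cost 7×8 + 2×7 = 70
  #2 (cap 8, load 3): C — cost 3×7 = 21
  #3 (cap 9, load 8): D — cost 8×2 = 16
  Shipping 107, fixed 161 → total 268.
  Any other capacity-feasible assignment to {#1, #2, #3} ships for at least 107.
Total demand is 20 and no other set of sites has combined capacity ≥ 20, so {#1, #2, #3} is the only feasible choice of open sites. Minimum: 268.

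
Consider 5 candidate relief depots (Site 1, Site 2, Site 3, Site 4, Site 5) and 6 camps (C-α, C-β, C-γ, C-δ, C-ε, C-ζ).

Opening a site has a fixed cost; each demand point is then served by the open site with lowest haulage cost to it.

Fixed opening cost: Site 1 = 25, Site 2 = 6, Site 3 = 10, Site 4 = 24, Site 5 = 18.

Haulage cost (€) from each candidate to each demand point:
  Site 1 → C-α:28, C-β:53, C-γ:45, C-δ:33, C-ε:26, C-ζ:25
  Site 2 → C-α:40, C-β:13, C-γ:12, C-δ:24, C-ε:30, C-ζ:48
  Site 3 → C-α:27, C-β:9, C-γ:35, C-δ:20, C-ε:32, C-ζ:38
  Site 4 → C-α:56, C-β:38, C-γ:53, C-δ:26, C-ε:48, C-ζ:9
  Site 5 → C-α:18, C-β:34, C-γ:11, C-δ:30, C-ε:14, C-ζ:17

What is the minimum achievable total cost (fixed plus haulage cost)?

117

Open {Site 3, Site 5}: assign each demand point to its cheapest open site.
  C-α→Site 5 18, C-β→Site 3 9, C-γ→Site 5 11, C-δ→Site 3 20, C-ε→Site 5 14, C-ζ→Site 5 17
  haulage cost 89, fixed 28 → total 117.
Compare {Site 2, Site 5}: haulage cost 97 + fixed 24 = 121.
Compare {Site 2, Site 3, Site 5}: haulage cost 89 + fixed 34 = 123.
Compare {Site 3, Site 4, Site 5}: haulage cost 81 + fixed 52 = 133.
All other subsets cost ≥ 121. Minimum total cost: 117.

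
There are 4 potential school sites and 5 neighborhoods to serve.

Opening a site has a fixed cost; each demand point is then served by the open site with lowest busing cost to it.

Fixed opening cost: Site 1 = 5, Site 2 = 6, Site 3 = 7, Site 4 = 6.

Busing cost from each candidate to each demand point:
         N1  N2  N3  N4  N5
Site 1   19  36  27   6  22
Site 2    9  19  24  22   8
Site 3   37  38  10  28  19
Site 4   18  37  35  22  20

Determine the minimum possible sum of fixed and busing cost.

70

Open {Site 1, Site 2, Site 3}: assign each demand point to its cheapest open site.
  N1→Site 2 9, N2→Site 2 19, N3→Site 3 10, N4→Site 1 6, N5→Site 2 8
  busing cost 52, fixed 18 → total 70.
Compare {Site 1, Site 2, Site 3, Site 4}: busing cost 52 + fixed 24 = 76.
Compare {Site 1, Site 2}: busing cost 66 + fixed 11 = 77.
Compare {Site 2, Site 3}: busing cost 68 + fixed 13 = 81.
All other subsets cost ≥ 76. Minimum total cost: 70.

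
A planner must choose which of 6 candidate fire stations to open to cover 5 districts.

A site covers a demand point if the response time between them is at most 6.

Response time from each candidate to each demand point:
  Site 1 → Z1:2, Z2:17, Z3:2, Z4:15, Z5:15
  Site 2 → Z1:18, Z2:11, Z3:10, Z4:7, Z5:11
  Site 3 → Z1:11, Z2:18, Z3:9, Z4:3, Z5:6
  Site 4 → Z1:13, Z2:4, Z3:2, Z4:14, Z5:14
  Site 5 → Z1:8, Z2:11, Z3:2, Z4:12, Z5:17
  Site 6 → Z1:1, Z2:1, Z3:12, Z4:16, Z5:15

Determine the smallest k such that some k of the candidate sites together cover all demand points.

3

Coverage sets (demand points within 6 of each site):
  Site 1: {Z1, Z3}
  Site 2: {}
  Site 3: {Z4, Z5}
  Site 4: {Z2, Z3}
  Site 5: {Z3}
  Site 6: {Z1, Z2}
No 2 sites suffice: every size-2 union leaves at least one demand point uncovered.
But {Site 1, Site 3, Site 4} covers everything, so the minimum is 3.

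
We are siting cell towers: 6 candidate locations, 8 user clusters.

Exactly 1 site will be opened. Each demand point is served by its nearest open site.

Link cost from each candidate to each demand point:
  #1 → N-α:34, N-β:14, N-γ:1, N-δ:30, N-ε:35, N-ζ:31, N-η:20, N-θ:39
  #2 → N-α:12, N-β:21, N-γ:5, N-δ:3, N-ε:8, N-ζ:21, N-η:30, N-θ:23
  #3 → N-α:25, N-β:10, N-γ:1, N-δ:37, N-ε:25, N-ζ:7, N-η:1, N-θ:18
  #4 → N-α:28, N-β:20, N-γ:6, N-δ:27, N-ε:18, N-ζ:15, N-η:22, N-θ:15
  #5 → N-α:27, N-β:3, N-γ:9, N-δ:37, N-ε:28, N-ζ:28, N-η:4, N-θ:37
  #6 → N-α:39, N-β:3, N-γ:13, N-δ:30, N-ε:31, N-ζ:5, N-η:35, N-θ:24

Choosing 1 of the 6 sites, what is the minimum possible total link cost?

123

Open {#2}.
  N-α→#2 12, N-β→#2 21, N-γ→#2 5, N-δ→#2 3, N-ε→#2 8, N-ζ→#2 21, N-η→#2 30, N-θ→#2 23  ⇒ total 123.
Compare {#3}: total 124.
Compare {#4}: total 151.
No size-1 selection does better; minimum is 123.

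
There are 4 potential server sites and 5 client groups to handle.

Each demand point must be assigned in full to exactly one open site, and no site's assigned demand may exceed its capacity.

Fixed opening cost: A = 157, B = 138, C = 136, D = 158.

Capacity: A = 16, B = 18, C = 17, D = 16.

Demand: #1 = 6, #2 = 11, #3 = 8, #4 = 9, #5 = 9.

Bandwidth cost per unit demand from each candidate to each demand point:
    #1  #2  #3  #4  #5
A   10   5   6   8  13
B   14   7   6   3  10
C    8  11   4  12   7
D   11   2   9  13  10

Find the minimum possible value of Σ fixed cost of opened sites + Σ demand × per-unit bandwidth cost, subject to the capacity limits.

640

Open {B, C, D}; cheapest assignment that respects the capacities:
  B (cap 18, load 17): #3, #4 — cost 8×6 + 9×3 = 75
  C (cap 17, load 15): #1, #5 — cost 6×8 + 9×7 = 111
  D (cap 16, load 11): #2 — cost 11×2 = 22
  Shipping 208, fixed 432 → total 640.
  Any other capacity-feasible assignment to {B, C, D} ships for at least 208.
Compare {A, B, C}: its best feasible assignment gives total 672.
Compare {A, B, D}: its best feasible assignment gives total 700.
Every other set of open sites that can feasibly serve all demand totals ≥ 672 even under its best assignment. Minimum: 640.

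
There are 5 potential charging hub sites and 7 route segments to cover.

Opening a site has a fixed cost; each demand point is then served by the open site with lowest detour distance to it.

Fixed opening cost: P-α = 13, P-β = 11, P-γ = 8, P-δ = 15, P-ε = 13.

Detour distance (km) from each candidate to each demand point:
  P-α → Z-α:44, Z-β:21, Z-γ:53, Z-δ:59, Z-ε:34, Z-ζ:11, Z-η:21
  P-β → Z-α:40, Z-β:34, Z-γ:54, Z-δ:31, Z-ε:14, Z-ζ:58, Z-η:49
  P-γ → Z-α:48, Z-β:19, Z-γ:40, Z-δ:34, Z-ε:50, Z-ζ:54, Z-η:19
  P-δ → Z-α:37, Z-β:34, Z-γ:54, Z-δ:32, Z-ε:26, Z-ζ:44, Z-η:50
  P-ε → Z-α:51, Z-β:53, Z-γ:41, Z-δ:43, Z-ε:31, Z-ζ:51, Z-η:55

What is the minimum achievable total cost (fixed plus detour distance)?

206

Open {P-α, P-β, P-γ}: assign each demand point to its cheapest open site.
  Z-α→P-β 40, Z-β→P-γ 19, Z-γ→P-γ 40, Z-δ→P-β 31, Z-ε→P-β 14, Z-ζ→P-α 11, Z-η→P-γ 19
  detour distance 174, fixed 32 → total 206.
Compare {P-α, P-β}: detour distance 191 + fixed 24 = 215.
Compare {P-α, P-β, P-ε}: detour distance 179 + fixed 37 = 216.
Compare {P-α, P-β, P-γ, P-δ}: detour distance 171 + fixed 47 = 218.
All other subsets cost ≥ 215. Minimum total cost: 206.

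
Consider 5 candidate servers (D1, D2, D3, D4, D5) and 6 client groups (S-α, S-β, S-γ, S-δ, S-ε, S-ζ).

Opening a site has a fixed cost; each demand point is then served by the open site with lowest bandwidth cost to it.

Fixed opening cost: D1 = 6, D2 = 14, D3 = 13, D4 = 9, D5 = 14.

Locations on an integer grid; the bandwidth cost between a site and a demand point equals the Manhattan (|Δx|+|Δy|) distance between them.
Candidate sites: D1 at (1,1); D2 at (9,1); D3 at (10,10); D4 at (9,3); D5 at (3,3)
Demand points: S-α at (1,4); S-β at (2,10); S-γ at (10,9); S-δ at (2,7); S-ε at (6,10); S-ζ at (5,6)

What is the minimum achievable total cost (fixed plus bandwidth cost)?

Open {D1, D3}: assign each demand point to its cheapest open site.
  S-α→D1 3, S-β→D3 8, S-γ→D3 1, S-δ→D1 7, S-ε→D3 4, S-ζ→D1 9
  bandwidth cost 32, fixed 19 → total 51.
Compare {D3, D5}: bandwidth cost 26 + fixed 27 = 53.
Compare {D5}: bandwidth cost 44 + fixed 14 = 58.
Compare {D1, D3, D4}: bandwidth cost 30 + fixed 28 = 58.
All other subsets cost ≥ 53. Minimum total cost: 51.

51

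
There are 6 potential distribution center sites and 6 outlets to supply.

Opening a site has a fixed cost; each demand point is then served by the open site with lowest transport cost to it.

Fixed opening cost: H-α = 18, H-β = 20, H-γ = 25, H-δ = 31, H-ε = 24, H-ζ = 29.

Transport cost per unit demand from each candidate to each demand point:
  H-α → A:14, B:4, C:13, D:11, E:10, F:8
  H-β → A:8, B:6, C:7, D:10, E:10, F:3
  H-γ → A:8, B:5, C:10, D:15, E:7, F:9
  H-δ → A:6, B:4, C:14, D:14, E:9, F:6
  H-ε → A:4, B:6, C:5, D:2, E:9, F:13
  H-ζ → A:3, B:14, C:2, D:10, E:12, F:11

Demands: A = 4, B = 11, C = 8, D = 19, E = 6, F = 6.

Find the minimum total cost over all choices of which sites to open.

272

Open {H-α, H-β, H-ε}: assign each demand point to its cheapest open site.
  A→H-ε 4×4=16, B→H-α 11×4=44, C→H-ε 8×5=40, D→H-ε 19×2=38, E→H-ε 6×9=54, F→H-β 6×3=18
  transport cost 210, fixed 62 → total 272.
Compare {H-α, H-β, H-ε, H-ζ}: transport cost 182 + fixed 91 = 273.
Compare {H-β, H-ε}: transport cost 232 + fixed 44 = 276.
Compare {H-β, H-ε, H-ζ}: transport cost 204 + fixed 73 = 277.
All other subsets cost ≥ 273. Minimum total cost: 272.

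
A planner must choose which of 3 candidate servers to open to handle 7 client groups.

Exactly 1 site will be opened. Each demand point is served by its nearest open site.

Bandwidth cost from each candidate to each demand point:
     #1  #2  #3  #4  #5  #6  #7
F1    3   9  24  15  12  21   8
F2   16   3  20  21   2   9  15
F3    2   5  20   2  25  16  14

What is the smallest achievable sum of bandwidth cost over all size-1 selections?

84

Open {F3}.
  #1→F3 2, #2→F3 5, #3→F3 20, #4→F3 2, #5→F3 25, #6→F3 16, #7→F3 14  ⇒ total 84.
Compare {F2}: total 86.
Compare {F1}: total 92.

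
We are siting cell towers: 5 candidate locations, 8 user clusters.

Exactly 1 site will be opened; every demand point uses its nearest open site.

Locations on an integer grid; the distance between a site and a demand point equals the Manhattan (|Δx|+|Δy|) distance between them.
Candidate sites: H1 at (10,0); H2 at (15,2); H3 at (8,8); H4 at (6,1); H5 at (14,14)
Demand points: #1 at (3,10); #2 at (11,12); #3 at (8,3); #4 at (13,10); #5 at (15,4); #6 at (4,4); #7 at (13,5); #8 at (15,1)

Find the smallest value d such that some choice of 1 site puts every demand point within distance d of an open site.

14

Open {H3}.
  Farthest demand point is #8 at distance 14 (to H3); all others are ≤ 14.
With {H4} the worst case is 16.
With {H1} the worst case is 17.
No size-1 selection achieves below 14.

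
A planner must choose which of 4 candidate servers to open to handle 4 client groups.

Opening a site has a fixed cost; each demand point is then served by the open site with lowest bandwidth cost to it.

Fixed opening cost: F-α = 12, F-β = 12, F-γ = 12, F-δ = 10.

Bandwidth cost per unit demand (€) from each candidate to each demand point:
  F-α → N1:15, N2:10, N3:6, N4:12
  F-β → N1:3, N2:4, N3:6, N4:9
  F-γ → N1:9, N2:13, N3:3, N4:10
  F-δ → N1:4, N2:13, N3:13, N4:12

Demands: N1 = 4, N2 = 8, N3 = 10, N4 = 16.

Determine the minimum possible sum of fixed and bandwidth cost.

Open {F-β, F-γ}: assign each demand point to its cheapest open site.
  N1→F-β 4×3=12, N2→F-β 8×4=32, N3→F-γ 10×3=30, N4→F-β 16×9=144
  bandwidth cost 218, fixed 24 → total 242.
Compare {F-β, F-γ, F-δ}: bandwidth cost 218 + fixed 34 = 252.
Compare {F-α, F-β, F-γ}: bandwidth cost 218 + fixed 36 = 254.
Compare {F-β}: bandwidth cost 248 + fixed 12 = 260.
All other subsets cost ≥ 252. Minimum total cost: 242.

242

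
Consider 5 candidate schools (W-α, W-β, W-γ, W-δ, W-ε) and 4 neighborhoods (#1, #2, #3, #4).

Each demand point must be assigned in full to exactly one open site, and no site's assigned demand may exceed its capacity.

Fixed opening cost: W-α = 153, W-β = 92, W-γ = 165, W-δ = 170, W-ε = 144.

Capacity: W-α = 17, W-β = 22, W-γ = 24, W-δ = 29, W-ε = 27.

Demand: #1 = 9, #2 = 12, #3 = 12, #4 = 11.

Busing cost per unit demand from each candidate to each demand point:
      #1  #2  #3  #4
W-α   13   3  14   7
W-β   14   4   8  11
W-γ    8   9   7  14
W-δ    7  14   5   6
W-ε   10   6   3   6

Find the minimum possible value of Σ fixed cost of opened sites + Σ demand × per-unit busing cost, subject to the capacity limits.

512

Open {W-β, W-ε}; cheapest assignment that respects the capacities:
  W-β (cap 22, load 21): #1, #2 — cost 9×14 + 12×4 = 174
  W-ε (cap 27, load 23): #3, #4 — cost 12×3 + 11×6 = 102
  Shipping 276, fixed 236 → total 512.
  Any other capacity-feasible assignment to {W-β, W-ε} ships for at least 276.
Compare {W-δ, W-ε}: its best feasible assignment gives total 551.
Compare {W-β, W-δ}: its best feasible assignment gives total 562.
Every other set of open sites that can feasibly serve all demand totals ≥ 551 even under its best assignment. Minimum: 512.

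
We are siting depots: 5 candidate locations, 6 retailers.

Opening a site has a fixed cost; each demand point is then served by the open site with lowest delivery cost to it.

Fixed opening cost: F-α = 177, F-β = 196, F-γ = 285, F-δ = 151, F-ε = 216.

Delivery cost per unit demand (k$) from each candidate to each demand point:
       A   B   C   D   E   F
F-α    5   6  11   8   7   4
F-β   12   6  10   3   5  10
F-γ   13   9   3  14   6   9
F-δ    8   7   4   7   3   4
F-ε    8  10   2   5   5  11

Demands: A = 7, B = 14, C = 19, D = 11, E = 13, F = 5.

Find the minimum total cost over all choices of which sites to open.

Open {F-δ}: assign each demand point to its cheapest open site.
  A→F-δ 7×8=56, B→F-δ 14×7=98, C→F-δ 19×4=76, D→F-δ 11×7=77, E→F-δ 13×3=39, F→F-δ 5×4=20
  delivery cost 366, fixed 151 → total 517.
Compare {F-ε}: delivery cost 409 + fixed 216 = 625.
Compare {F-β, F-δ}: delivery cost 308 + fixed 347 = 655.
Compare {F-α, F-δ}: delivery cost 331 + fixed 328 = 659.
All other subsets cost ≥ 625. Minimum total cost: 517.

517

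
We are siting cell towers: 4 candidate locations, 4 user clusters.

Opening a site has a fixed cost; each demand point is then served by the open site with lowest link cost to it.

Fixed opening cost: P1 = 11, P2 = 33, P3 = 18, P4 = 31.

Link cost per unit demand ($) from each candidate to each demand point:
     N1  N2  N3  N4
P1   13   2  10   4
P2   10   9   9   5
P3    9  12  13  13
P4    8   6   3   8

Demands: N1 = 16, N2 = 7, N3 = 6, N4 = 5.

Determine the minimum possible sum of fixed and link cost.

222

Open {P1, P4}: assign each demand point to its cheapest open site.
  N1→P4 16×8=128, N2→P1 7×2=14, N3→P4 6×3=18, N4→P1 5×4=20
  link cost 180, fixed 42 → total 222.
Compare {P1, P3, P4}: link cost 180 + fixed 60 = 240.
Compare {P1, P2, P4}: link cost 180 + fixed 75 = 255.
Compare {P4}: link cost 228 + fixed 31 = 259.
All other subsets cost ≥ 240. Minimum total cost: 222.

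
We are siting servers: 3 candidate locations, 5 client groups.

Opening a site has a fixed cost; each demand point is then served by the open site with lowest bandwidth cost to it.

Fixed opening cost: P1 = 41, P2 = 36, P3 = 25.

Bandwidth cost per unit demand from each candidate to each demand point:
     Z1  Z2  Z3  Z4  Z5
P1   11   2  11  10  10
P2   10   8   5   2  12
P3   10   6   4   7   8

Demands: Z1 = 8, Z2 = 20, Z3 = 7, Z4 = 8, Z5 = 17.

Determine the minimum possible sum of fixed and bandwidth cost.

402

Open {P1, P2, P3}: assign each demand point to its cheapest open site.
  Z1→P2 8×10=80, Z2→P1 20×2=40, Z3→P3 7×4=28, Z4→P2 8×2=16, Z5→P3 17×8=136
  bandwidth cost 300, fixed 102 → total 402.
Compare {P1, P3}: bandwidth cost 340 + fixed 66 = 406.
Compare {P1, P2}: bandwidth cost 341 + fixed 77 = 418.
Compare {P2, P3}: bandwidth cost 380 + fixed 61 = 441.
All other subsets cost ≥ 406. Minimum total cost: 402.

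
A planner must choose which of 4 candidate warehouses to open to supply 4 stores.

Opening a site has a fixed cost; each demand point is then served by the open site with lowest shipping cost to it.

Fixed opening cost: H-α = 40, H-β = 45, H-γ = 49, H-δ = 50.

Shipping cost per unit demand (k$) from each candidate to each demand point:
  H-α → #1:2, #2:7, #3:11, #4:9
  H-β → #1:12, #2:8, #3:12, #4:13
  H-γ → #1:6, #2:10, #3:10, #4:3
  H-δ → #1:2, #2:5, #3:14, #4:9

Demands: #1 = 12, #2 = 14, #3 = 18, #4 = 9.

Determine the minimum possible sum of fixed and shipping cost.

Open {H-γ, H-δ}: assign each demand point to its cheapest open site.
  #1→H-δ 12×2=24, #2→H-δ 14×5=70, #3→H-γ 18×10=180, #4→H-γ 9×3=27
  shipping cost 301, fixed 99 → total 400.
Compare {H-α, H-γ}: shipping cost 329 + fixed 89 = 418.
Compare {H-α, H-γ, H-δ}: shipping cost 301 + fixed 139 = 440.
Compare {H-α}: shipping cost 401 + fixed 40 = 441.
All other subsets cost ≥ 418. Minimum total cost: 400.

400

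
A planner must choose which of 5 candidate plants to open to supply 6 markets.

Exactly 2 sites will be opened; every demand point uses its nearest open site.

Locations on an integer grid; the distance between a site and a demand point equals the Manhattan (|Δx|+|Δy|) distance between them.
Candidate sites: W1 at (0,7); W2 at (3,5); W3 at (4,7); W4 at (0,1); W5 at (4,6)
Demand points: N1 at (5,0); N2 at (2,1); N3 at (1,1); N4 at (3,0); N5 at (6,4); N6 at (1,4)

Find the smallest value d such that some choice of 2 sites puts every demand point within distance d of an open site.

Open {W2, W4}.
  Farthest demand point is N1 at distance 6 (to W4); all others are ≤ 6.
With {W3, W4} the worst case is 6.
With {W4, W5} the worst case is 6.
No size-2 selection achieves below 6.

6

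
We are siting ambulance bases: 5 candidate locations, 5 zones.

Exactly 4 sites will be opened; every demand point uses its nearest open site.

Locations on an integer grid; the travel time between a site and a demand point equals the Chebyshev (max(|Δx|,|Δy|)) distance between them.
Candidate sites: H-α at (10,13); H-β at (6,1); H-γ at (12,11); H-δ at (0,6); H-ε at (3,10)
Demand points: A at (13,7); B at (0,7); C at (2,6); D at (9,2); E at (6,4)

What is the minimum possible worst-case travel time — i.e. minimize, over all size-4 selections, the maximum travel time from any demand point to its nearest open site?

4

Open {H-α, H-β, H-γ, H-δ}.
  Farthest demand point is A at travel time 4 (to H-γ); all others are ≤ 4.
With {H-α, H-β, H-γ, H-ε} the worst case is 4.
With {H-β, H-γ, H-δ, H-ε} the worst case is 4.
No size-4 selection achieves below 4.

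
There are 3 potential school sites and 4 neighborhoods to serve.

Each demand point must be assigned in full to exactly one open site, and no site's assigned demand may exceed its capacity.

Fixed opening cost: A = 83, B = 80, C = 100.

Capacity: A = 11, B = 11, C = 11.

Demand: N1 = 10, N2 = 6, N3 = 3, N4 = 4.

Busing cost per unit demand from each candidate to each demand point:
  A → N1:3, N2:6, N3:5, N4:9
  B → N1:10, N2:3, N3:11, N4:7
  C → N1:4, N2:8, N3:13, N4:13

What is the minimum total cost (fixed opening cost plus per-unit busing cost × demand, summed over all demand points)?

Open {A, B, C}; cheapest assignment that respects the capacities:
  A (cap 11, load 3): N3 — cost 3×5 = 15
  B (cap 11, load 10): N2, N4 — cost 6×3 + 4×7 = 46
  C (cap 11, load 10): N1 — cost 10×4 = 40
  Shipping 101, fixed 263 → total 364.
  Any other capacity-feasible assignment to {A, B, C} ships for at least 101.
Total demand is 23 and no other set of sites has combined capacity ≥ 23, so {A, B, C} is the only feasible choice of open sites. Minimum: 364.

364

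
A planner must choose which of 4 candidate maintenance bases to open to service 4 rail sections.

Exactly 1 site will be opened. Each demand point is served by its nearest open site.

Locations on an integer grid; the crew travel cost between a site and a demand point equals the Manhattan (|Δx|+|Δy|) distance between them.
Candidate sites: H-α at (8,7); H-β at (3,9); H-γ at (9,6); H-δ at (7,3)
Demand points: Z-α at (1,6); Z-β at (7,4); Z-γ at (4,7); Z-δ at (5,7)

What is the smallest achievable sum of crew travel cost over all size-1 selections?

19

Open {H-α}.
  Z-α→H-α 8, Z-β→H-α 4, Z-γ→H-α 4, Z-δ→H-α 3  ⇒ total 19.
Compare {H-β}: total 21.
Compare {H-γ}: total 23.
No size-1 selection does better; minimum is 19.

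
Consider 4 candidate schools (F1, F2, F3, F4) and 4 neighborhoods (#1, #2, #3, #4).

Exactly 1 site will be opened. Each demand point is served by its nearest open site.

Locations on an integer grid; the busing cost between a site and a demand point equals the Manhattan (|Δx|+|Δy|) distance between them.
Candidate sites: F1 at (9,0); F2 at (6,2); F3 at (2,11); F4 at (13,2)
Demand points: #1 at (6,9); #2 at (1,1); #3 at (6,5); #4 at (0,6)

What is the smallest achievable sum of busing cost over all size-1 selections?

26

Open {F2}.
  #1→F2 7, #2→F2 6, #3→F2 3, #4→F2 10  ⇒ total 26.
Compare {F3}: total 34.
Compare {F1}: total 44.
No size-1 selection does better; minimum is 26.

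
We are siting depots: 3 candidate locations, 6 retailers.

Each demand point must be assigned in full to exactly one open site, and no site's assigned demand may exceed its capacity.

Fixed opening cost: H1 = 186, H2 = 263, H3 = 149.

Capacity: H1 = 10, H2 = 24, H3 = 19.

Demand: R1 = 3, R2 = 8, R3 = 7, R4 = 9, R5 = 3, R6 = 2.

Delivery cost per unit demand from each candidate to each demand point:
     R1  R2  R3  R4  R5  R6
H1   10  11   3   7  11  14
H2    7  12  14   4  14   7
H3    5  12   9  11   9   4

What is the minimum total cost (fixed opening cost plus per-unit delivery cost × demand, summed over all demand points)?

657

Open {H2, H3}; cheapest assignment that respects the capacities:
  H2 (cap 24, load 17): R2, R4 — cost 8×12 + 9×4 = 132
  H3 (cap 19, load 15): R1, R3, R5, R6 — cost 3×5 + 7×9 + 3×9 + 2×4 = 113
  Shipping 245, fixed 412 → total 657.
  Any other capacity-feasible assignment to {H2, H3} ships for at least 245.
Compare {H1, H2}: its best feasible assignment gives total 670.
Compare {H1, H2, H3}: its best feasible assignment gives total 801.
Every other set of open sites that can feasibly serve all demand totals ≥ 670 even under its best assignment. Minimum: 657.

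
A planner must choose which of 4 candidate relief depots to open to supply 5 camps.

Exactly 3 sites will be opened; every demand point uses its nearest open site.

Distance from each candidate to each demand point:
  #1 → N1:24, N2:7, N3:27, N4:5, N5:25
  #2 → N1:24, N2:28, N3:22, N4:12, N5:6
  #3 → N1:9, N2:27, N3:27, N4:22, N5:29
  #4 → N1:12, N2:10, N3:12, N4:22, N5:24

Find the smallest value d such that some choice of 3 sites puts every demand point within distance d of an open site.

12

Open {#1, #2, #4}.
  Farthest demand point is N1 at distance 12 (to #4); all others are ≤ 12.
With {#2, #3, #4} the worst case is 12.
With {#1, #2, #3} the worst case is 22.
No size-3 selection achieves below 12.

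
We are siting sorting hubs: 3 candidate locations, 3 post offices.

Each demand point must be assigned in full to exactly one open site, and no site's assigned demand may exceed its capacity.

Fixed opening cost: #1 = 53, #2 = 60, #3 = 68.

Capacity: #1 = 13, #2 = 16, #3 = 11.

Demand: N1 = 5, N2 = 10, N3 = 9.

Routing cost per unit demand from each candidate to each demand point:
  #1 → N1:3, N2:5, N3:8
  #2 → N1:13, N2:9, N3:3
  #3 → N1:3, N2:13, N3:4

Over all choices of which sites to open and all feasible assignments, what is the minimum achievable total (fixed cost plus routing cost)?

255

Open {#1, #2}; cheapest assignment that respects the capacities:
  #1 (cap 13, load 10): N2 — cost 10×5 = 50
  #2 (cap 16, load 14): N1, N3 — cost 5×13 + 9×3 = 92
  Shipping 142, fixed 113 → total 255.
  Any other capacity-feasible assignment to {#1, #2} ships for at least 142.
Compare {#1, #2, #3}: its best feasible assignment gives total 273.
Compare {#2, #3}: its best feasible assignment gives total 319.
Every other set of open sites that can feasibly serve all demand totals ≥ 273 even under its best assignment. Minimum: 255.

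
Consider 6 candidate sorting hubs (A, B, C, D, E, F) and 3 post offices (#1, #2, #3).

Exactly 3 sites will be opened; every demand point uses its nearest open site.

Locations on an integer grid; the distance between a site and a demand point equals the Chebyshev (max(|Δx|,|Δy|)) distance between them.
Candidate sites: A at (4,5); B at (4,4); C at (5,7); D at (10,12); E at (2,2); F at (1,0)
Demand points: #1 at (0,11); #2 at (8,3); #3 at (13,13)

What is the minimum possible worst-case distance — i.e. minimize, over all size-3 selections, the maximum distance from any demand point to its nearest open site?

5

Open {A, C, D}.
  Farthest demand point is #1 at distance 5 (to C); all others are ≤ 5.
With {B, C, D} the worst case is 5.
With {C, D, E} the worst case is 5.
No size-3 selection achieves below 5.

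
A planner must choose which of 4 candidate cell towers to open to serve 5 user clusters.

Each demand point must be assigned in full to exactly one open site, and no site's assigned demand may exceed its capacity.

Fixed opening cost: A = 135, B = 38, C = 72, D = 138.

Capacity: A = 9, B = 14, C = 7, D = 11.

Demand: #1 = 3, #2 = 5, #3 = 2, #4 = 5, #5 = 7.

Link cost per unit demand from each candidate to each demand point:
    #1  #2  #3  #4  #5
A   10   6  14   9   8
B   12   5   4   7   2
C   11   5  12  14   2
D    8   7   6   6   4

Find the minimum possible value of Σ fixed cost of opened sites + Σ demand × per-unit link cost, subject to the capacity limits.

277

Open {B, D}; cheapest assignment that respects the capacities:
  B (cap 14, load 14): #2, #3, #5 — cost 5×5 + 2×4 + 7×2 = 47
  D (cap 11, load 8): #1, #4 — cost 3×8 + 5×6 = 54
  Shipping 101, fixed 176 → total 277.
  Any other capacity-feasible assignment to {B, D} ships for at least 101.
Compare {A, B}: its best feasible assignment gives total 290.
Compare {B, C, D}: its best feasible assignment gives total 349.
Every other set of open sites that can feasibly serve all demand totals ≥ 290 even under its best assignment. Minimum: 277.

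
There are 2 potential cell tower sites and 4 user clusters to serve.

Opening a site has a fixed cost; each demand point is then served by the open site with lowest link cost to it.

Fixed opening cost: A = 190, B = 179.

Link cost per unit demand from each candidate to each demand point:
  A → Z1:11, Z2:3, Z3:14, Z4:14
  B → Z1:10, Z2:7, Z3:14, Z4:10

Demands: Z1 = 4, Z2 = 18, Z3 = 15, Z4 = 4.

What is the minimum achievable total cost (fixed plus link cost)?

554

Open {A}: assign each demand point to its cheapest open site.
  Z1→A 4×11=44, Z2→A 18×3=54, Z3→A 15×14=210, Z4→A 4×14=56
  link cost 364, fixed 190 → total 554.
Compare {B}: link cost 416 + fixed 179 = 595.
Compare {A, B}: link cost 344 + fixed 369 = 713.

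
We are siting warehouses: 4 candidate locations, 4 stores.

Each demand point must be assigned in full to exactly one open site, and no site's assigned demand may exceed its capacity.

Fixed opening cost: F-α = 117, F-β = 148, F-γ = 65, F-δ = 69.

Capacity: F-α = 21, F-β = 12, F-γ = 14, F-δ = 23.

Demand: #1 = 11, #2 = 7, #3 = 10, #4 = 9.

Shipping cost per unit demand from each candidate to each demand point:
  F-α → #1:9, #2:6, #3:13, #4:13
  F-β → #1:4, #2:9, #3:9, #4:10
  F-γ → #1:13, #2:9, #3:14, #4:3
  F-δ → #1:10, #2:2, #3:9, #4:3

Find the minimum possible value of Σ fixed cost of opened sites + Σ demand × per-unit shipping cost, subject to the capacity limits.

444

Open {F-α, F-δ}; cheapest assignment that respects the capacities:
  F-α (cap 21, load 18): #1, #2 — cost 11×9 + 7×6 = 141
  F-δ (cap 23, load 19): #3, #4 — cost 10×9 + 9×3 = 117
  Shipping 258, fixed 186 → total 444.
  Any other capacity-feasible assignment to {F-α, F-δ} ships for at least 258.
Compare {F-β, F-γ, F-δ}: its best feasible assignment gives total 457.
Compare {F-α, F-γ, F-δ}: its best feasible assignment gives total 481.
Every other set of open sites that can feasibly serve all demand totals ≥ 457 even under its best assignment. Minimum: 444.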